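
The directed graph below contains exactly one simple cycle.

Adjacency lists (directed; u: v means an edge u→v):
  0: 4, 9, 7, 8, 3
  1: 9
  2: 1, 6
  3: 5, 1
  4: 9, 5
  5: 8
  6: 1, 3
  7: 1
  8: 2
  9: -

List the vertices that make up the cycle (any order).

2, 3, 5, 6, 8

DFS with gray/black marking from 8:
8 gray
  2 gray
    1 gray
      9 gray
      9 black
    1 black
    6 gray
      6→1: 1 black — skip
      3 gray
        5 gray
          5→8: 8 is gray → back edge
Back edge closes the cycle 8 → 2 → 6 → 3 → 5 → 8; its vertices are {2, 3, 5, 6, 8}.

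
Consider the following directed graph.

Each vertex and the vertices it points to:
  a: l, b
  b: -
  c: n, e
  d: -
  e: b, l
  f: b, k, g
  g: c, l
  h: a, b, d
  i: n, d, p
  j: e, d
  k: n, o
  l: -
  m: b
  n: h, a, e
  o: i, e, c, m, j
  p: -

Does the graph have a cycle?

No

DFS with white/gray/black marking, starting from o:
o gray
  i gray
    n gray
      h gray
        a gray
          l gray
          l black
          b gray
          b black
        a black
        h→b: b black — skip
        d gray
        d black
      h black
      n→a: a black — skip
      e gray
        e→b: b black — skip
        e→l: l black — skip
      e black
    n black
    i→d: d black — skip
    p gray
    p black
  i black
  o→e: e black — skip
  c gray
    c→n: n black — skip
    c→e: e black — skip
  c black
  m gray
    m→b: b black — skip
  m black
  j gray
    j→e: e black — skip
    j→d: d black — skip
  j black
o black
f gray
  f→b: b black — skip
  k gray
    k→n: n black — skip
    k→o: o black — skip
  k black
  g gray
    g→c: c black — skip
    g→l: l black — skip
  g black
f black
Every edge goes to a white or black vertex — no back edge, so the graph is acyclic.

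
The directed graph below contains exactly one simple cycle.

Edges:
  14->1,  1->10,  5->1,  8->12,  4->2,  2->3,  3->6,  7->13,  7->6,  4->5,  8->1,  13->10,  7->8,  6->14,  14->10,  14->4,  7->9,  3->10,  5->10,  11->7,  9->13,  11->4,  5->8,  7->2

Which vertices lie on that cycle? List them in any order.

DFS with gray/black marking from 4:
4 gray
  5 gray
    8 gray
      1 gray
        10 gray
        10 black
      1 black
      12 gray
      12 black
    8 black
    5→1: 1 black — skip
    5→10: 10 black — skip
  5 black
  2 gray
    3 gray
      3→10: 10 black — skip
      6 gray
        14 gray
          14→1: 1 black — skip
          14→10: 10 black — skip
          14→4: 4 is gray → back edge
Back edge closes the cycle 4 → 2 → 3 → 6 → 14 → 4; its vertices are {2, 3, 4, 6, 14}.

2, 3, 4, 6, 14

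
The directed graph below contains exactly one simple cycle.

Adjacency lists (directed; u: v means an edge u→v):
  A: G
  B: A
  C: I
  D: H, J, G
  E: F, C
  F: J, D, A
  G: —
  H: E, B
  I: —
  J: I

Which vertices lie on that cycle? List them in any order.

D, E, F, H

DFS with gray/black marking from H:
H gray
  E gray
    F gray
      J gray
        I gray
        I black
      J black
      D gray
        D→H: H is gray → back edge
Back edge closes the cycle H → E → F → D → H; its vertices are {D, E, F, H}.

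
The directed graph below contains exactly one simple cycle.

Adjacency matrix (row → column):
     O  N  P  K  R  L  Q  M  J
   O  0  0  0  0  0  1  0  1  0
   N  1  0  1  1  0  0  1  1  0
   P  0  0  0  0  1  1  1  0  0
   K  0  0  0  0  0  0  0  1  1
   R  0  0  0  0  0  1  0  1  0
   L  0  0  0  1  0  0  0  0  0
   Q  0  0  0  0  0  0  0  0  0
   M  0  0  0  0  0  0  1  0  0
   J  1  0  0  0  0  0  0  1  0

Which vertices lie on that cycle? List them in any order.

J, K, L, O

DFS with gray/black marking from K:
K gray
  M gray
    Q gray
    Q black
  M black
  J gray
    O gray
      O→M: M black — skip
      L gray
        L→K: K is gray → back edge
Back edge closes the cycle K → J → O → L → K; its vertices are {J, K, L, O}.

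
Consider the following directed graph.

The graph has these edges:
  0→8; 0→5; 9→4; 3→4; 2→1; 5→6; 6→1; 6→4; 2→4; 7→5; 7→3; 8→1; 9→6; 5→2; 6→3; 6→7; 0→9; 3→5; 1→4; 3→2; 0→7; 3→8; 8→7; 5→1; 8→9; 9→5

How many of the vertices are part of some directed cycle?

6

A vertex is on a directed cycle iff it belongs to a strongly connected component of size ≥ 2 (or has a self-loop).
The vertices on cycles are {3, 5, 6, 7, 8, 9} — 6 in total.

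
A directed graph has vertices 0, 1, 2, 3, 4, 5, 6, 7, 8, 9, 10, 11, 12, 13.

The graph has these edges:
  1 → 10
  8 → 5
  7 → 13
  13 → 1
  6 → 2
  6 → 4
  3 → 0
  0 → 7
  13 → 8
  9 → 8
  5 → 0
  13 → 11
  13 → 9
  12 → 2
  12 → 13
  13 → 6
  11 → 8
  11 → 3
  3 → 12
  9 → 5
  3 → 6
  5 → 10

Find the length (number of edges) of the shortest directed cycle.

For each vertex v, BFS finds the shortest path from v back to v.
The shortest such closed walk is 12 → 13 → 11 → 3 → 12, length 4.

4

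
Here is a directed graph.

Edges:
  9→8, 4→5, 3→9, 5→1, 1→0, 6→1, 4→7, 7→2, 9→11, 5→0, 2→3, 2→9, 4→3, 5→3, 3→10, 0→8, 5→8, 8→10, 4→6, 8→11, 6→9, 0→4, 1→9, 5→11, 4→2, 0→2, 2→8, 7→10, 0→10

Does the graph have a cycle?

DFS with white/gray/black marking, starting from 8:
8 gray
  10 gray
  10 black
  11 gray
  11 black
8 black
0 gray
  2 gray
    9 gray
      9→11: 11 black — skip
      9→8: 8 black — skip
    9 black
    3 gray
      3→9: 9 black — skip
      3→10: 10 black — skip
    3 black
    2→8: 8 black — skip
  2 black
  0→10: 10 black — skip
  4 gray
    7 gray
      7→2: 2 black — skip
      7→10: 10 black — skip
    7 black
    5 gray
      5→8: 8 black — skip
      5→3: 3 black — skip
      5→11: 11 black — skip
      1 gray
        1→9: 9 black — skip
        1→0: 0 is gray → back edge
Back edge found, so a cycle exists: 0 → 4 → 5 → 1 → 0.

Yes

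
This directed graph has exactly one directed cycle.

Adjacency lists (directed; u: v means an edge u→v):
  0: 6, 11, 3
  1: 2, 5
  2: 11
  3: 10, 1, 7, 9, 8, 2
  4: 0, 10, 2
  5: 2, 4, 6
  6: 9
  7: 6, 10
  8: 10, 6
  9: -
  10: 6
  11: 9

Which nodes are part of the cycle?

0, 1, 3, 4, 5

DFS with gray/black marking from 5:
5 gray
  2 gray
    11 gray
      9 gray
      9 black
    11 black
  2 black
  4 gray
    0 gray
      6 gray
        6→9: 9 black — skip
      6 black
      0→11: 11 black — skip
      3 gray
        10 gray
          10→6: 6 black — skip
        10 black
        1 gray
          1→2: 2 black — skip
          1→5: 5 is gray → back edge
Back edge closes the cycle 5 → 4 → 0 → 3 → 1 → 5; its vertices are {0, 1, 3, 4, 5}.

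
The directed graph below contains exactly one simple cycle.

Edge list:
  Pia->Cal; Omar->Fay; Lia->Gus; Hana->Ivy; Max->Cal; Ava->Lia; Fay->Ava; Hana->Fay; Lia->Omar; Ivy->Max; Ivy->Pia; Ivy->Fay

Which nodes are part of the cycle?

Ava, Fay, Lia, Omar

DFS with gray/black marking from Fay:
Fay gray
  Ava gray
    Lia gray
      Gus gray
      Gus black
      Omar gray
        Omar→Fay: Fay is gray → back edge
Back edge closes the cycle Fay → Ava → Lia → Omar → Fay; its vertices are {Ava, Fay, Lia, Omar}.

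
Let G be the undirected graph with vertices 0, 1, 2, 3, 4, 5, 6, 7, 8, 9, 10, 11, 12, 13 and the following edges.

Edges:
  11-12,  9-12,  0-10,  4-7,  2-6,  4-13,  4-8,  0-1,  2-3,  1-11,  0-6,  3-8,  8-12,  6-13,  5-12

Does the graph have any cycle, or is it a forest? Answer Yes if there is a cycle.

Yes

DFS, tracking each vertex's parent; an edge to a visited non-parent vertex closes a cycle.
Start from 4:
visit 4 (parent –)
  visit 7 (parent 4)
    7–4: parent, skip
  visit 13 (parent 4)
    visit 6 (parent 13)
      6–13: parent, skip
      visit 2 (parent 6)
        2–6: parent, skip
        visit 3 (parent 2)
          3–2: parent, skip
          visit 8 (parent 3)
            visit 12 (parent 8)
              visit 11 (parent 12)
                11–12: parent, skip
                visit 1 (parent 11)
                  visit 0 (parent 1)
                    0–1: parent, skip
                    visit 10 (parent 0)
                      10–0: parent, skip
                    0–6: 6 visited and ≠ parent → cycle
Cycle: 6 – 2 – 3 – 8 – 12 – 11 – 1 – 0 – 6.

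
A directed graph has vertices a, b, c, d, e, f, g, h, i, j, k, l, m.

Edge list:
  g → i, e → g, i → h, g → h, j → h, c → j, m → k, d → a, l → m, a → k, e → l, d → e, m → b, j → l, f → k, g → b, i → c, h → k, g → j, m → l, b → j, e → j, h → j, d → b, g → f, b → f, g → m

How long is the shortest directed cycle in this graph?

For each vertex v, BFS finds the shortest path from v back to v.
The shortest such closed walk is l → m → l, length 2.

2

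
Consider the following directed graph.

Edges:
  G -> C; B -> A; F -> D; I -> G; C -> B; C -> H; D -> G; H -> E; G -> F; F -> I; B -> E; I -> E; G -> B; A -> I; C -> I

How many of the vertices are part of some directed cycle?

7

A vertex is on a directed cycle iff it belongs to a strongly connected component of size ≥ 2 (or has a self-loop).
The vertices on cycles are {A, B, C, D, F, G, I} — 7 in total.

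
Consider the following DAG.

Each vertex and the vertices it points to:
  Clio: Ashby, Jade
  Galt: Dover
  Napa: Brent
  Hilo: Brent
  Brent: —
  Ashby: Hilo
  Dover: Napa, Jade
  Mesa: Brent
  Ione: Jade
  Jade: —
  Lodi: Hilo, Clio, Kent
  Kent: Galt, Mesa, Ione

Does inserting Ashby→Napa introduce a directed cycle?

No

Adding Ashby→Napa creates a cycle iff Napa can already reach Ashby.
Explore from Napa: no path reaches Ashby. The graph stays acyclic.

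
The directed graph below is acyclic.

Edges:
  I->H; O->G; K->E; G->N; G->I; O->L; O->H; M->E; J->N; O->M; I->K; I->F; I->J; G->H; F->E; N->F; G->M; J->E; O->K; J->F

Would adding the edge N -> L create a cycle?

Adding N→L creates a cycle iff L can already reach N.
Explore from L: no path reaches N. The graph stays acyclic.

No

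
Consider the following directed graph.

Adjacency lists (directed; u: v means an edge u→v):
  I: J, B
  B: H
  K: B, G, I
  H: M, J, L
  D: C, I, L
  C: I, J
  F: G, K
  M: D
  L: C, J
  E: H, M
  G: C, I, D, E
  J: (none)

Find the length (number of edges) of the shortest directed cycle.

5

For each vertex v, BFS finds the shortest path from v back to v.
The shortest such closed walk is B → H → L → C → I → B, length 5.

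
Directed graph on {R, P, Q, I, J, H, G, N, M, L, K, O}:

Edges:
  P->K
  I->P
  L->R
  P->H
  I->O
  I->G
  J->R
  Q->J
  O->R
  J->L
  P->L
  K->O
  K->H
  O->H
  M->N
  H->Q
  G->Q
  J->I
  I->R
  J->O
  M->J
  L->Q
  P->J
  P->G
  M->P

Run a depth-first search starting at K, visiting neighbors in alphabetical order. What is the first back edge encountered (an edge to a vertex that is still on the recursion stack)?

DFS from K (visiting neighbors in alphabetical order); mark gray on enter, black on exit:
K gray
  H gray
    Q gray
      J gray
        I gray
          G gray
            G→Q: Q is gray → back edge
First back edge: G → Q.

G->Q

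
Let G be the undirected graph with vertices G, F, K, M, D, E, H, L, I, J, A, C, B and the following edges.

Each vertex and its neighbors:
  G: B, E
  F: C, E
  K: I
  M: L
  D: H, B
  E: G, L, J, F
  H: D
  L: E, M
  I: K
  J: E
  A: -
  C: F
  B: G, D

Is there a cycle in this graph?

No

DFS, tracking each vertex's parent; an edge to a visited non-parent vertex closes a cycle.
Start from G:
visit G (parent –)
  visit B (parent G)
    B–G: parent, skip
    visit D (parent B)
      visit H (parent D)
        H–D: parent, skip
      D–B: parent, skip
  visit E (parent G)
    E–G: parent, skip
    visit L (parent E)
      L–E: parent, skip
      visit M (parent L)
        M–L: parent, skip
    visit J (parent E)
      J–E: parent, skip
    visit F (parent E)
      visit C (parent F)
        C–F: parent, skip
      F–E: parent, skip
visit K (parent –)
  visit I (parent K)
    I–K: parent, skip
visit A (parent –)
No non-parent visited neighbor found — the graph is a forest.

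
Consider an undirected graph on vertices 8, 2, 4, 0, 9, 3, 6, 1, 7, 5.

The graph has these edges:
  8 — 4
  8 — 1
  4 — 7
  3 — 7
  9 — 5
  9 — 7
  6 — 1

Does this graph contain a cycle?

No

DFS, tracking each vertex's parent; an edge to a visited non-parent vertex closes a cycle.
Start from 0:
visit 0 (parent –)
visit 8 (parent –)
  visit 4 (parent 8)
    visit 7 (parent 4)
      7–4: parent, skip
      visit 3 (parent 7)
        3–7: parent, skip
      visit 9 (parent 7)
        9–7: parent, skip
        visit 5 (parent 9)
          5–9: parent, skip
    4–8: parent, skip
  visit 1 (parent 8)
    visit 6 (parent 1)
      6–1: parent, skip
    1–8: parent, skip
visit 2 (parent –)
No non-parent visited neighbor found — the graph is a forest.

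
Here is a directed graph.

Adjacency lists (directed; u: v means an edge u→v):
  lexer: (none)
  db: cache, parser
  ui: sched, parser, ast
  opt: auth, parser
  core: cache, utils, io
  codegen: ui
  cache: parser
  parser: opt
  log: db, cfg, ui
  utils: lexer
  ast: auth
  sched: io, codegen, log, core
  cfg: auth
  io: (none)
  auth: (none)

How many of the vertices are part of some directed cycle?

6

A vertex is on a directed cycle iff it belongs to a strongly connected component of size ≥ 2 (or has a self-loop).
The vertices on cycles are {ui, log, opt, sched, parser, codegen} — 6 in total.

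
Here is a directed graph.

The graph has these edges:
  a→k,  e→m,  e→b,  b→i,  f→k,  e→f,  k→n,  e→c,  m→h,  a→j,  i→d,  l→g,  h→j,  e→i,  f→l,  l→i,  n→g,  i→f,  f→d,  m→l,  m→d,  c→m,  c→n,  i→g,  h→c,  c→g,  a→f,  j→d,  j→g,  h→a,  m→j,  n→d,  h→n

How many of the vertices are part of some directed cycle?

A vertex is on a directed cycle iff it belongs to a strongly connected component of size ≥ 2 (or has a self-loop).
The vertices on cycles are {c, f, h, i, l, m} — 6 in total.

6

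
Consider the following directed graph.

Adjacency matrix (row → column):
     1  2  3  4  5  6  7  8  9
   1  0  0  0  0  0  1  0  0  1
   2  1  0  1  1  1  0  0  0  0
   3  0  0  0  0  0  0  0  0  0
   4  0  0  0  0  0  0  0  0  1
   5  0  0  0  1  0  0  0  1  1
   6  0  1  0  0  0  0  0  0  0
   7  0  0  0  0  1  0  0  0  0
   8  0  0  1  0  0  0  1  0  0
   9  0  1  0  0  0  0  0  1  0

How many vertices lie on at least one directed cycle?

A vertex is on a directed cycle iff it belongs to a strongly connected component of size ≥ 2 (or has a self-loop).
The vertices on cycles are {1, 2, 4, 5, 6, 7, 8, 9} — 8 in total.

8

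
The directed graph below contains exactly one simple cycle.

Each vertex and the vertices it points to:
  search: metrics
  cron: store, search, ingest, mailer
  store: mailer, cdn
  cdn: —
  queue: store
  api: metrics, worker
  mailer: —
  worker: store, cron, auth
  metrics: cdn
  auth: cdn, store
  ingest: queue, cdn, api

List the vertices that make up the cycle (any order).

DFS with gray/black marking from cron:
cron gray
  store gray
    mailer gray
    mailer black
    cdn gray
    cdn black
  store black
  search gray
    metrics gray
      metrics→cdn: cdn black — skip
    metrics black
  search black
  ingest gray
    queue gray
      queue→store: store black — skip
    queue black
    ingest→cdn: cdn black — skip
    api gray
      api→metrics: metrics black — skip
      worker gray
        worker→store: store black — skip
        worker→cron: cron is gray → back edge
Back edge closes the cycle cron → ingest → api → worker → cron; its vertices are {api, cron, ingest, worker}.

api, cron, ingest, worker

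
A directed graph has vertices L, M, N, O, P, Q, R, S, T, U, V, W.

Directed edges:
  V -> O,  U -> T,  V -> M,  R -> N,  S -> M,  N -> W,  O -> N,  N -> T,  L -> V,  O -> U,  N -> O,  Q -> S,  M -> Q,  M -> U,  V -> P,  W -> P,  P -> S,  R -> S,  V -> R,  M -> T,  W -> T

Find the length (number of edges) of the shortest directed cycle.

2

For each vertex v, BFS finds the shortest path from v back to v.
The shortest such closed walk is N → O → N, length 2.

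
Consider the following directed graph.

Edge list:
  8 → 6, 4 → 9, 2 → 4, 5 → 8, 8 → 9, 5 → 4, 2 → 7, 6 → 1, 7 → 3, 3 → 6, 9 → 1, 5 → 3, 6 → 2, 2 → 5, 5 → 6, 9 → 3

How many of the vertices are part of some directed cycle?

A vertex is on a directed cycle iff it belongs to a strongly connected component of size ≥ 2 (or has a self-loop).
The vertices on cycles are {2, 3, 4, 5, 6, 7, 8, 9} — 8 in total.

8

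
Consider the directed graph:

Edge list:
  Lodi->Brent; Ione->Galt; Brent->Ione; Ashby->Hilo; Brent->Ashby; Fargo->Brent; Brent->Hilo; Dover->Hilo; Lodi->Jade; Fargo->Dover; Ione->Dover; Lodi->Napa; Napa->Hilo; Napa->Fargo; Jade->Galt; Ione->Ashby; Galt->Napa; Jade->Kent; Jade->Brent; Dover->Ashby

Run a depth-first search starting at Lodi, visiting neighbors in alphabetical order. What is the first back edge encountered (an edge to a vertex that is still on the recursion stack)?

Fargo->Brent

DFS from Lodi (visiting neighbors in alphabetical order); mark gray on enter, black on exit:
Lodi gray
  Brent gray
    Ashby gray
      Hilo gray
      Hilo black
    Ashby black
    Brent→Hilo: Hilo black — skip
    Ione gray
      Ione→Ashby: Ashby black — skip
      Dover gray
        Dover→Ashby: Ashby black — skip
        Dover→Hilo: Hilo black — skip
      Dover black
      Galt gray
        Napa gray
          Fargo gray
            Fargo→Brent: Brent is gray → back edge
First back edge: Fargo → Brent.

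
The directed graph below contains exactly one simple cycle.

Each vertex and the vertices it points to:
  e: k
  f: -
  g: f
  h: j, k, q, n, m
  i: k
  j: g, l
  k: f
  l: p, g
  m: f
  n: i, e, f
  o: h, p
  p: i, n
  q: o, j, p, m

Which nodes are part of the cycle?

h, o, q

DFS with gray/black marking from o:
o gray
  h gray
    j gray
      g gray
        f gray
        f black
      g black
      l gray
        p gray
          i gray
            k gray
              k→f: f black — skip
            k black
          i black
          n gray
            n→i: i black — skip
            e gray
              e→k: k black — skip
            e black
            n→f: f black — skip
          n black
        p black
        l→g: g black — skip
      l black
    j black
    h→k: k black — skip
    q gray
      q→o: o is gray → back edge
Back edge closes the cycle o → h → q → o; its vertices are {h, o, q}.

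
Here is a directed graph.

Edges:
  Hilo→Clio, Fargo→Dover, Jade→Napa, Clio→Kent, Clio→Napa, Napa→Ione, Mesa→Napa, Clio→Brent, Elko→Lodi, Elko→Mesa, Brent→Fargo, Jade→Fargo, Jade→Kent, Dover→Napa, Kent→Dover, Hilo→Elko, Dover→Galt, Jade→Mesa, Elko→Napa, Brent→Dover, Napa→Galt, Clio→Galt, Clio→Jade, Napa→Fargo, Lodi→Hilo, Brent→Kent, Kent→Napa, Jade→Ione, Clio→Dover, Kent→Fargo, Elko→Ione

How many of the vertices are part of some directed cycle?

6

A vertex is on a directed cycle iff it belongs to a strongly connected component of size ≥ 2 (or has a self-loop).
The vertices on cycles are {Elko, Hilo, Lodi, Napa, Dover, Fargo} — 6 in total.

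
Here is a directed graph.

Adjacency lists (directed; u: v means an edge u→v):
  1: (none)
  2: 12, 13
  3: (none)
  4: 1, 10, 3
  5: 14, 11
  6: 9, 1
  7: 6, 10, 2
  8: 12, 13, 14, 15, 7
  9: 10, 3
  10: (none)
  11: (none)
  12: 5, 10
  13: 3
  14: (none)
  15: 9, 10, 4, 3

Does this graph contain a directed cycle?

DFS with white/gray/black marking, starting from 2:
2 gray
  12 gray
    5 gray
      14 gray
      14 black
      11 gray
      11 black
    5 black
    10 gray
    10 black
  12 black
  13 gray
    3 gray
    3 black
  13 black
2 black
1 gray
1 black
4 gray
  4→1: 1 black — skip
  4→10: 10 black — skip
  4→3: 3 black — skip
4 black
6 gray
  9 gray
    9→10: 10 black — skip
    9→3: 3 black — skip
  9 black
  6→1: 1 black — skip
6 black
7 gray
  7→6: 6 black — skip
  7→10: 10 black — skip
  7→2: 2 black — skip
7 black
8 gray
  8→12: 12 black — skip
  8→13: 13 black — skip
  8→14: 14 black — skip
  15 gray
    15→9: 9 black — skip
    15→10: 10 black — skip
    15→4: 4 black — skip
    15→3: 3 black — skip
  15 black
  8→7: 7 black — skip
8 black
Every edge goes to a white or black vertex — no back edge, so the graph is acyclic.

No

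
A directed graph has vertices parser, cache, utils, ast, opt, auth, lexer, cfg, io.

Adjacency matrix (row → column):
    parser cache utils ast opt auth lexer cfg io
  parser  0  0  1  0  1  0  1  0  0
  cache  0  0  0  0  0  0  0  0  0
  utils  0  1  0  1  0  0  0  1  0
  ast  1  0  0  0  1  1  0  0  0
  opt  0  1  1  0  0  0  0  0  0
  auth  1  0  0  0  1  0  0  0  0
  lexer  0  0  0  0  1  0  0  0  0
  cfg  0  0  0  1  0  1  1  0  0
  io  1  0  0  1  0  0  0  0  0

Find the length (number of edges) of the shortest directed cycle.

3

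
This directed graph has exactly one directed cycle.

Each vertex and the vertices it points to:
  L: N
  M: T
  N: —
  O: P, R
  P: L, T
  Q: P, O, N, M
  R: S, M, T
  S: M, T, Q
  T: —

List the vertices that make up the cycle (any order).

O, Q, R, S

DFS with gray/black marking from Q:
Q gray
  P gray
    L gray
      N gray
      N black
    L black
    T gray
    T black
  P black
  O gray
    O→P: P black — skip
    R gray
      S gray
        M gray
          M→T: T black — skip
        M black
        S→T: T black — skip
        S→Q: Q is gray → back edge
Back edge closes the cycle Q → O → R → S → Q; its vertices are {O, Q, R, S}.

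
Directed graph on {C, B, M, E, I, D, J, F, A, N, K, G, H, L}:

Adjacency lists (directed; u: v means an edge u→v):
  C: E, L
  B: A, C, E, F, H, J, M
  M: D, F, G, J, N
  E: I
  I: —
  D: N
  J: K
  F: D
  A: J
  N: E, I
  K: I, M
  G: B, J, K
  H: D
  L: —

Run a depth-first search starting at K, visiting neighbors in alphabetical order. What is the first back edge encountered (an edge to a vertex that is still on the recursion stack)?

DFS from K (visiting neighbors in alphabetical order); mark gray on enter, black on exit:
K gray
  I gray
  I black
  M gray
    D gray
      N gray
        E gray
          E→I: I black — skip
        E black
        N→I: I black — skip
      N black
    D black
    F gray
      F→D: D black — skip
    F black
    G gray
      B gray
        A gray
          J gray
            J→K: K is gray → back edge
First back edge: J → K.

J→K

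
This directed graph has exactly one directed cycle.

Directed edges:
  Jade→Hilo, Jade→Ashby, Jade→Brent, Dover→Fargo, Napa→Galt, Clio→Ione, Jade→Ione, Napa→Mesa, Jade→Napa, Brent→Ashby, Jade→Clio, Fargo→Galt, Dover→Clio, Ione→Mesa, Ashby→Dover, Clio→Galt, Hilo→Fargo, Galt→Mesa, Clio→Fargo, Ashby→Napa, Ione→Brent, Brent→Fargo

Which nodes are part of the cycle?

DFS with gray/black marking from Ione:
Ione gray
  Mesa gray
  Mesa black
  Brent gray
    Ashby gray
      Napa gray
        Galt gray
          Galt→Mesa: Mesa black — skip
        Galt black
        Napa→Mesa: Mesa black — skip
      Napa black
      Dover gray
        Clio gray
          Clio→Galt: Galt black — skip
          Clio→Ione: Ione is gray → back edge
Back edge closes the cycle Ione → Brent → Ashby → Dover → Clio → Ione; its vertices are {Clio, Ione, Ashby, Brent, Dover}.

Clio, Ione, Ashby, Brent, Dover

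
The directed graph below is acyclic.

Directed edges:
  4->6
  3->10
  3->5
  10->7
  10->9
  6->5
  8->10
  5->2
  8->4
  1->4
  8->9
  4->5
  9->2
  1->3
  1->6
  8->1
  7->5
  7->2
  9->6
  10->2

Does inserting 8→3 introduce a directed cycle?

No

Adding 8→3 creates a cycle iff 3 can already reach 8.
Explore from 3: no path reaches 8. The graph stays acyclic.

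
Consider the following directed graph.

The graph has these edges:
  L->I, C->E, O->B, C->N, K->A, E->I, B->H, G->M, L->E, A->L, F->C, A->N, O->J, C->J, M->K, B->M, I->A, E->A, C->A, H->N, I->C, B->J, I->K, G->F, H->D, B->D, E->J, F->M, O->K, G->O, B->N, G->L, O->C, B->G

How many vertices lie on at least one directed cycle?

9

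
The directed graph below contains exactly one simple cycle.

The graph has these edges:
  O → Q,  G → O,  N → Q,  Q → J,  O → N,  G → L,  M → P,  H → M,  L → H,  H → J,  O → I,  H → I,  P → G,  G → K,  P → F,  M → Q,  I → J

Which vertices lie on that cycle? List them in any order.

G, H, L, M, P

DFS with gray/black marking from G:
G gray
  K gray
  K black
  O gray
    I gray
      J gray
      J black
    I black
    N gray
      Q gray
        Q→J: J black — skip
      Q black
    N black
    O→Q: Q black — skip
  O black
  L gray
    H gray
      H→I: I black — skip
      H→J: J black — skip
      M gray
        M→Q: Q black — skip
        P gray
          P→G: G is gray → back edge
Back edge closes the cycle G → L → H → M → P → G; its vertices are {G, H, L, M, P}.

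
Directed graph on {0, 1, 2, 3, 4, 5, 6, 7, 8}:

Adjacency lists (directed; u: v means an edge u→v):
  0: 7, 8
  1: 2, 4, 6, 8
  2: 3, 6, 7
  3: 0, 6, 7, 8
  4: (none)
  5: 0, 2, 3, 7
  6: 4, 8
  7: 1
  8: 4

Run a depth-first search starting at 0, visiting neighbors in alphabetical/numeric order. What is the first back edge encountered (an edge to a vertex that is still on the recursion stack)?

DFS from 0 (visiting neighbors in alphabetical/numeric order); mark gray on enter, black on exit:
0 gray
  7 gray
    1 gray
      2 gray
        3 gray
          3→0: 0 is gray → back edge
First back edge: 3 → 0.

3→0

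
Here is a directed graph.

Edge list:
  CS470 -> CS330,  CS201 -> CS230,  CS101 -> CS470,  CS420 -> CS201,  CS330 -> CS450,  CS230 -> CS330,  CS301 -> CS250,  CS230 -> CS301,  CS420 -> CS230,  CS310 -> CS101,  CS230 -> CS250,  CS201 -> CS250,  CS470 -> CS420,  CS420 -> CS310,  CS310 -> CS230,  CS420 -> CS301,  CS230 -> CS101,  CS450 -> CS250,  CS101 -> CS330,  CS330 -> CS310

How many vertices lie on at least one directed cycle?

7

A vertex is on a directed cycle iff it belongs to a strongly connected component of size ≥ 2 (or has a self-loop).
The vertices on cycles are {CS101, CS201, CS230, CS310, CS330, CS420, CS470} — 7 in total.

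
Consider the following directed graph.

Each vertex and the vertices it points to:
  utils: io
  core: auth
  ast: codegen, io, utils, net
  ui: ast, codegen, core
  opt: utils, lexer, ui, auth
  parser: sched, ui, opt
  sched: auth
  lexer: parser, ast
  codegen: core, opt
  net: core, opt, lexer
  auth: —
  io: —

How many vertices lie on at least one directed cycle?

A vertex is on a directed cycle iff it belongs to a strongly connected component of size ≥ 2 (or has a self-loop).
The vertices on cycles are {ui, ast, net, opt, lexer, parser, codegen} — 7 in total.

7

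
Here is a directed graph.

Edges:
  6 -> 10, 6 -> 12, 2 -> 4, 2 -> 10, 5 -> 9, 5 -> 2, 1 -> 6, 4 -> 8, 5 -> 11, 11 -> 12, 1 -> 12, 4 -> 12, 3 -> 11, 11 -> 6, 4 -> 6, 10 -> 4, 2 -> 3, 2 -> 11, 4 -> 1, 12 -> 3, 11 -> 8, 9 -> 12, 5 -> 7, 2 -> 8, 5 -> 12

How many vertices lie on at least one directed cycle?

7

A vertex is on a directed cycle iff it belongs to a strongly connected component of size ≥ 2 (or has a self-loop).
The vertices on cycles are {1, 3, 4, 6, 10, 11, 12} — 7 in total.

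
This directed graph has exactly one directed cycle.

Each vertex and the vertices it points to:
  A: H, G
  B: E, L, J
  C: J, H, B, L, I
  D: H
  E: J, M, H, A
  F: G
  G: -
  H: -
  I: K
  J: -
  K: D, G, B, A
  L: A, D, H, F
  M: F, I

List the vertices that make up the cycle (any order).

DFS with gray/black marking from B:
B gray
  E gray
    J gray
    J black
    M gray
      F gray
        G gray
        G black
      F black
      I gray
        K gray
          D gray
            H gray
            H black
          D black
          K→G: G black — skip
          K→B: B is gray → back edge
Back edge closes the cycle B → E → M → I → K → B; its vertices are {B, E, I, K, M}.

B, E, I, K, M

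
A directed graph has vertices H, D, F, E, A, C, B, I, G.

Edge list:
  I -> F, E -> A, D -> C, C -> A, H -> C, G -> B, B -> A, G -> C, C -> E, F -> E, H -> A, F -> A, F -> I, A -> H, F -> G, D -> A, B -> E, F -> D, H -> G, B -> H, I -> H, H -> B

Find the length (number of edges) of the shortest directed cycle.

2

For each vertex v, BFS finds the shortest path from v back to v.
The shortest such closed walk is F → I → F, length 2.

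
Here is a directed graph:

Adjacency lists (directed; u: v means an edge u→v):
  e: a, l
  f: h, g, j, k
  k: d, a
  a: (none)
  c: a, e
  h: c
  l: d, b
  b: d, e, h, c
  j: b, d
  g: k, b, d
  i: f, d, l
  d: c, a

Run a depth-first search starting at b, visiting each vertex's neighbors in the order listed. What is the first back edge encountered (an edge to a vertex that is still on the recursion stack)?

DFS from b (visiting each vertex's neighbors in the order listed); mark gray on enter, black on exit:
b gray
  d gray
    c gray
      a gray
      a black
      e gray
        e→a: a black — skip
        l gray
          l→d: d is gray → back edge
First back edge: l → d.

l→d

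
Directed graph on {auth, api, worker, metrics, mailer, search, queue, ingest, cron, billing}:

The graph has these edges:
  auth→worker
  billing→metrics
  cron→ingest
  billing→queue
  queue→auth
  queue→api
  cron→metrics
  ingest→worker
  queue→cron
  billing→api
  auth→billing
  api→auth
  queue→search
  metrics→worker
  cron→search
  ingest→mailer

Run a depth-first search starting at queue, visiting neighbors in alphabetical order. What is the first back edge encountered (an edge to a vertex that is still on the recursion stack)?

billing->api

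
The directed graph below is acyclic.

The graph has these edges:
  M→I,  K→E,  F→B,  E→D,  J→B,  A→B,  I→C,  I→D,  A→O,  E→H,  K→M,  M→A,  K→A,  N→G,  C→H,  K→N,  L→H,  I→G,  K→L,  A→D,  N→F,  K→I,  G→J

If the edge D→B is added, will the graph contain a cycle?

No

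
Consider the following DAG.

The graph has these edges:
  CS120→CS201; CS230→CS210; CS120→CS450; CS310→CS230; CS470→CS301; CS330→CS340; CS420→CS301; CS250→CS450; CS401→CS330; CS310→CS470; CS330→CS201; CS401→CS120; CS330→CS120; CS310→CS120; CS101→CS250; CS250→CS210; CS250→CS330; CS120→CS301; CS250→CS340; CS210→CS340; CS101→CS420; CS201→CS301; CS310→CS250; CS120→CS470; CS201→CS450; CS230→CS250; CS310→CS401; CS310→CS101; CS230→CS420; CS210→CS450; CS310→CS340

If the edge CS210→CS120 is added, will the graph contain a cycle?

No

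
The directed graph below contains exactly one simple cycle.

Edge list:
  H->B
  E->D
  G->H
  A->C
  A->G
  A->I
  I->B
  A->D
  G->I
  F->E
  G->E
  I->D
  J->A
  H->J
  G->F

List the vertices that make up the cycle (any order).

A, G, H, J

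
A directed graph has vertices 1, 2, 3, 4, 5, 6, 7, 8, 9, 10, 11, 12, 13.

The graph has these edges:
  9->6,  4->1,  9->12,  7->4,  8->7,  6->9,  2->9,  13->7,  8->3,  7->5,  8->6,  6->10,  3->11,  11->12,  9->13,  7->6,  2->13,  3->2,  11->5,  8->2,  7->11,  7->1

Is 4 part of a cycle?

No

4 lies on a cycle iff there is a path from 4 back to itself.
Exploring from 4, it never reaches itself; equivalently, its strongly connected component is a singleton.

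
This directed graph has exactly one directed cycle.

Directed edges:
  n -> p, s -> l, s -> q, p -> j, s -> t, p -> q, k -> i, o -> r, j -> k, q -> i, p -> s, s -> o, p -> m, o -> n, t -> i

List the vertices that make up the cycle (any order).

DFS with gray/black marking from p:
p gray
  s gray
    t gray
      i gray
      i black
    t black
    q gray
      q→i: i black — skip
    q black
    o gray
      r gray
      r black
      n gray
        n→p: p is gray → back edge
Back edge closes the cycle p → s → o → n → p; its vertices are {n, o, p, s}.

n, o, p, s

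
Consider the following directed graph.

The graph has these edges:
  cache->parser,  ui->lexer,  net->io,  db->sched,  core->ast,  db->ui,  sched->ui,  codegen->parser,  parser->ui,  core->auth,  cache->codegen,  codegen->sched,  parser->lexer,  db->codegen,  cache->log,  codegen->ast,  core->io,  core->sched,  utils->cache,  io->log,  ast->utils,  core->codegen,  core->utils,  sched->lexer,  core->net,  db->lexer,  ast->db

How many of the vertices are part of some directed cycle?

5

A vertex is on a directed cycle iff it belongs to a strongly connected component of size ≥ 2 (or has a self-loop).
The vertices on cycles are {db, ast, cache, utils, codegen} — 5 in total.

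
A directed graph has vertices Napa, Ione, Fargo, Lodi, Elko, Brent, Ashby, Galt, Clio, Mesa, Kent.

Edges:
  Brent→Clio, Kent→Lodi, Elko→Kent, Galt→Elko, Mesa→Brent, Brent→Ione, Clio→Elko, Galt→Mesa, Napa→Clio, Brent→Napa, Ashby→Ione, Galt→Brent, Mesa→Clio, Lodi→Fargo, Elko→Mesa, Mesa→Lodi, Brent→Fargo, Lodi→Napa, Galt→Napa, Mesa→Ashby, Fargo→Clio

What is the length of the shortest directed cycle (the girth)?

For each vertex v, BFS finds the shortest path from v back to v.
The shortest such closed walk is Elko → Mesa → Clio → Elko, length 3.

3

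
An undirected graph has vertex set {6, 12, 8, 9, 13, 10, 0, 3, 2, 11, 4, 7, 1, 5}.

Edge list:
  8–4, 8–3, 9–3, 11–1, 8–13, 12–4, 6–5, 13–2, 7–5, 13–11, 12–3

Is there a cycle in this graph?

DFS, tracking each vertex's parent; an edge to a visited non-parent vertex closes a cycle.
Start from 5:
visit 5 (parent –)
  visit 6 (parent 5)
    6–5: parent, skip
  visit 7 (parent 5)
    7–5: parent, skip
visit 12 (parent –)
  visit 3 (parent 12)
    visit 9 (parent 3)
      9–3: parent, skip
    visit 8 (parent 3)
      8–3: parent, skip
      visit 13 (parent 8)
        visit 2 (parent 13)
          2–13: parent, skip
        13–8: parent, skip
        visit 11 (parent 13)
          visit 1 (parent 11)
            1–11: parent, skip
          11–13: parent, skip
      visit 4 (parent 8)
        4–8: parent, skip
        4–12: 12 visited and ≠ parent → cycle
Cycle: 12 – 3 – 8 – 4 – 12.

Yes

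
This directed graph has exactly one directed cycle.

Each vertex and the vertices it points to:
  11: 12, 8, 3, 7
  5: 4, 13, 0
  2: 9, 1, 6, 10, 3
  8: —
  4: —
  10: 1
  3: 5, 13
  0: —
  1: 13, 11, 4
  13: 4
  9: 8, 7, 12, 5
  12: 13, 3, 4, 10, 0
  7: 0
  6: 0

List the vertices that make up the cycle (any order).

DFS with gray/black marking from 10:
10 gray
  1 gray
    13 gray
      4 gray
      4 black
    13 black
    11 gray
      12 gray
        12→13: 13 black — skip
        3 gray
          5 gray
            5→4: 4 black — skip
            5→13: 13 black — skip
            0 gray
            0 black
          5 black
          3→13: 13 black — skip
        3 black
        12→4: 4 black — skip
        12→10: 10 is gray → back edge
Back edge closes the cycle 10 → 1 → 11 → 12 → 10; its vertices are {1, 10, 11, 12}.

1, 10, 11, 12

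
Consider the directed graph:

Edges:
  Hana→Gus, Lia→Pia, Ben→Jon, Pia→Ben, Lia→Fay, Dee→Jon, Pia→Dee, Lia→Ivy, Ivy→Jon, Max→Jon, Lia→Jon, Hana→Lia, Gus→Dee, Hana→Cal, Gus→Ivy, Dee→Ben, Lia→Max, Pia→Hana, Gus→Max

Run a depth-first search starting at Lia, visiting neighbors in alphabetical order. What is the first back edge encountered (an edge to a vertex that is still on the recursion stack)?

DFS from Lia (visiting neighbors in alphabetical order); mark gray on enter, black on exit:
Lia gray
  Fay gray
  Fay black
  Ivy gray
    Jon gray
    Jon black
  Ivy black
  Lia→Jon: Jon black — skip
  Max gray
    Max→Jon: Jon black — skip
  Max black
  Pia gray
    Ben gray
      Ben→Jon: Jon black — skip
    Ben black
    Dee gray
      Dee→Ben: Ben black — skip
      Dee→Jon: Jon black — skip
    Dee black
    Hana gray
      Cal gray
      Cal black
      Gus gray
        Gus→Dee: Dee black — skip
        Gus→Ivy: Ivy black — skip
        Gus→Max: Max black — skip
      Gus black
      Hana→Lia: Lia is gray → back edge
First back edge: Hana → Lia.

Hana→Lia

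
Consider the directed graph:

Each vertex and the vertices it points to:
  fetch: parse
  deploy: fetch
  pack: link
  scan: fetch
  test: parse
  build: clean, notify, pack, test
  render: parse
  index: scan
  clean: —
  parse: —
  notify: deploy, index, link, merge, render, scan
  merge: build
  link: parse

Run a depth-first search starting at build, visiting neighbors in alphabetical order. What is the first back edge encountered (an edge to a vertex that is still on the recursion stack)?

merge->build

DFS from build (visiting neighbors in alphabetical order); mark gray on enter, black on exit:
build gray
  clean gray
  clean black
  notify gray
    deploy gray
      fetch gray
        parse gray
        parse black
      fetch black
    deploy black
    index gray
      scan gray
        scan→fetch: fetch black — skip
      scan black
    index black
    link gray
      link→parse: parse black — skip
    link black
    merge gray
      merge→build: build is gray → back edge
First back edge: merge → build.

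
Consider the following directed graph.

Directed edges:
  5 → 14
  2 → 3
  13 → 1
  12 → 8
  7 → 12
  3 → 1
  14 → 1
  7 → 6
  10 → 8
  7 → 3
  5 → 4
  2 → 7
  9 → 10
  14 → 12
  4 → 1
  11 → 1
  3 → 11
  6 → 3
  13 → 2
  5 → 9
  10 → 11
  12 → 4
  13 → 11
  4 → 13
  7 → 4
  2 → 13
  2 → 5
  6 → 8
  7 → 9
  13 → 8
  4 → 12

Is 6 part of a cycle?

No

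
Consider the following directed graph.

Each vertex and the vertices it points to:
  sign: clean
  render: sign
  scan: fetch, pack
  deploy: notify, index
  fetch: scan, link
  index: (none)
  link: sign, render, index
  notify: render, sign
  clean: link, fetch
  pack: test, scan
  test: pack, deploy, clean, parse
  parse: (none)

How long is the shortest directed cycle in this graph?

2

For each vertex v, BFS finds the shortest path from v back to v.
The shortest such closed walk is test → pack → test, length 2.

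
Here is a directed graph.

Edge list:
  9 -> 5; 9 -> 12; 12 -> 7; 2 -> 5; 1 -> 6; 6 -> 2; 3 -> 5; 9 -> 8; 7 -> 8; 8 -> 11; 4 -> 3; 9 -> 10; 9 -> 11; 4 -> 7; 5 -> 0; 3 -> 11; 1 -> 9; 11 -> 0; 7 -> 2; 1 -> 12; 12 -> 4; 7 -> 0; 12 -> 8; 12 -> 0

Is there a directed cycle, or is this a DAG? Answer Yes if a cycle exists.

No

DFS with white/gray/black marking, starting from 11:
11 gray
  0 gray
  0 black
11 black
1 gray
  12 gray
    4 gray
      3 gray
        3→11: 11 black — skip
        5 gray
          5→0: 0 black — skip
        5 black
      3 black
      7 gray
        2 gray
          2→5: 5 black — skip
        2 black
        8 gray
          8→11: 11 black — skip
        8 black
        7→0: 0 black — skip
      7 black
    4 black
    12→0: 0 black — skip
    12→8: 8 black — skip
    12→7: 7 black — skip
  12 black
  6 gray
    6→2: 2 black — skip
  6 black
  9 gray
    10 gray
    10 black
    9→12: 12 black — skip
    9→11: 11 black — skip
    9→8: 8 black — skip
    9→5: 5 black — skip
  9 black
1 black
Every edge goes to a white or black vertex — no back edge, so the graph is acyclic.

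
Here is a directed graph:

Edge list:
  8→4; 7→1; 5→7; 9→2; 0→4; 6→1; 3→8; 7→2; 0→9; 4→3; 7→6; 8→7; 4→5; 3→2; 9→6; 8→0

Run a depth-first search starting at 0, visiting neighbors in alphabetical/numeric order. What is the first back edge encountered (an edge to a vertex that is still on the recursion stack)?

DFS from 0 (visiting neighbors in alphabetical/numeric order); mark gray on enter, black on exit:
0 gray
  4 gray
    3 gray
      2 gray
      2 black
      8 gray
        8→0: 0 is gray → back edge
First back edge: 8 → 0.

8→0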